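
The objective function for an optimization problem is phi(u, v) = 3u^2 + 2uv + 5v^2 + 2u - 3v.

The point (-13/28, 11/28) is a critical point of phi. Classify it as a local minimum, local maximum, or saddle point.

local minimum

The Hessian of phi is constant: H = [[6, 2], [2, 10]].
det(H) = 6·10 − 2² = 56.
det(H) > 0 and tr(H) = 16 > 0, so H is positive definite and the point is a local minimum.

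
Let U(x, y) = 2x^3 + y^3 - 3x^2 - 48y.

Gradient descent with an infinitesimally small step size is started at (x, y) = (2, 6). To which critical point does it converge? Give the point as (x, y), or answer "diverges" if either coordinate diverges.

(1, 4)

U is separable, so gradient descent decouples: x follows -∂U/∂x, y follows -∂U/∂y.
∂U/∂x = 6x(x - 1); at x=2 this is 12, so x decreases.
∂U/∂y = 3(y - 4)(y + 4); at y=6 this is 60, so y decreases.
x converges to its nearest critical value 1 (a local min of the x-part); y converges to 4. The iterate converges to (1, 4).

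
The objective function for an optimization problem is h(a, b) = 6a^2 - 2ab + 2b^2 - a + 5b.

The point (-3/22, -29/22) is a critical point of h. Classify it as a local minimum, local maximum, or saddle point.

local minimum

The Hessian of h is constant: H = [[12, -2], [-2, 4]].
det(H) = 12·4 − (-2)² = 44.
det(H) > 0 and tr(H) = 16 > 0, so H is positive definite and the point is a local minimum.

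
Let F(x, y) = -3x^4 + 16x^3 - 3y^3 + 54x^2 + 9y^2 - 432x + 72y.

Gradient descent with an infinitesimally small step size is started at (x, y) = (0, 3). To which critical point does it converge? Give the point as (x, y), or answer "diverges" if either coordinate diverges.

F is separable, so gradient descent decouples: x follows -∂F/∂x, y follows -∂F/∂y.
∂F/∂x = -12(x - 4)(x - 3)(x + 3); at x=0 this is -432, so x increases.
∂F/∂y = -9(y - 4)(y + 2); at y=3 this is 45, so y decreases.
x converges to its nearest critical value 3 (a local min of the x-part); y converges to -2. The iterate converges to (3, -2).

(3, -2)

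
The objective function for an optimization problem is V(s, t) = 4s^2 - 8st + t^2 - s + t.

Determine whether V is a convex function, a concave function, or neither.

neither

V is quadratic, so its Hessian is the constant matrix H = [[8, -8], [-8, 2]].
det(H) = -48, tr(H) = 10.
det(H) < 0, so H is indefinite: neither convex nor concave.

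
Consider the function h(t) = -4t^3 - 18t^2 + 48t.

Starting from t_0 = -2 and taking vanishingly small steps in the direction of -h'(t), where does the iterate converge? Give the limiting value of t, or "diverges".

-4

h'(t) = -12(t - 1)(t + 4), so h'(-2) = 72.
Gradient descent moves in the -h' direction, i.e. t is decreasing.
The nearest critical point in that direction is t = -4, where h'' = 60 > 0 (a local minimum). The iterate converges there.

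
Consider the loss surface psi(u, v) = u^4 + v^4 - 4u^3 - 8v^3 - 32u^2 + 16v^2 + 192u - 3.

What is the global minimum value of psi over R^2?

-771

psi(u,v) separates as P(u) + Q(v) − 3, so its minimum is min P + min Q − 3.
P'(u) = 4(u - 4)(u - 3)(u + 4) vanishes at u ∈ {-4, 3, 4}; Q'(v) = 4v(v - 4)(v - 2) vanishes at v ∈ {0, 2, 4}.
Local minima of P (where P''>0): P(-4)=-768, P(4)=256. Local minima of Q: Q(0)=0, Q(4)=0.
So the global minimum of psi is P(-4) + Q(0) − 3 = -768 + 0 − 3 = -771, attained at (-4, 0).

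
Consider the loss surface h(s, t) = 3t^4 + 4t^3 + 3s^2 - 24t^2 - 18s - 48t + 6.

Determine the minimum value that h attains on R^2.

h(s,t) separates as P(s) + Q(t) + 6, so its minimum is min P + min Q + 6.
P'(s) = 6s - 18 vanishes at s ∈ {3}; Q'(t) = 12(t - 2)(t + 1)(t + 2) vanishes at t ∈ {-2, -1, 2}.
Local minima of P (where P''>0): P(3)=-27. Local minima of Q: Q(-2)=16, Q(2)=-112.
So the global minimum of h is P(3) + Q(2) + 6 = -27 − 112 + 6 = -133, attained at (3, 2).

-133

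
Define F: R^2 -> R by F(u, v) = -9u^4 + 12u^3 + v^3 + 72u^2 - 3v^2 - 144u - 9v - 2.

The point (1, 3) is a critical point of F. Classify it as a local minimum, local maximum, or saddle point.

The mixed partial ∂²F/∂u∂v is 0, so the Hessian at any point is diag(F_uu, F_vv) = diag(36(-3u^2 + 2u + 4), 6(v - 1)).
At (1, 3): H = diag(108, 12).
Both eigenvalues are positive, so H is positive definite: a local minimum.

local minimum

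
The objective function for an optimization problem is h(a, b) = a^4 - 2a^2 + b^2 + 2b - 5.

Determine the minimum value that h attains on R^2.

-7

h(a,b) separates as P(a) + Q(b) − 5, so its minimum is min P + min Q − 5.
P'(a) = 4a(a - 1)(a + 1) vanishes at a ∈ {-1, 0, 1}; Q'(b) = 2b + 2 vanishes at b ∈ {-1}.
Local minima of P (where P''>0): P(-1)=-1, P(1)=-1. Local minima of Q: Q(-1)=-1.
So the global minimum of h is P(-1) + Q(-1) − 5 = -1 − 1 − 5 = -7, attained at (-1, -1).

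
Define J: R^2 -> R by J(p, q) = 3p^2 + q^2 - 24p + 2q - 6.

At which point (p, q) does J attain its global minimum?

(4, -1)

J(p,q) separates as A(p) + B(q) − 6, so its minimum is min A + min B − 6.
A'(p) = 6p - 24 vanishes at p ∈ {4}; B'(q) = 2q + 2 vanishes at q ∈ {-1}.
Local minima of A (where A''>0): A(4)=-48. Local minima of B: B(-1)=-1.
So the global minimum of J is A(4) + B(-1) − 6 = -48 − 1 − 6 = -55, attained at (4, -1).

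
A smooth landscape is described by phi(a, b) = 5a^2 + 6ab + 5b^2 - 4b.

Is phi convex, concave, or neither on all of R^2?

convex

phi is quadratic, so its Hessian is the constant matrix H = [[10, 6], [6, 10]].
det(H) = 64, tr(H) = 20.
det(H) > 0 and tr(H) > 0, so H is positive definite everywhere: convex.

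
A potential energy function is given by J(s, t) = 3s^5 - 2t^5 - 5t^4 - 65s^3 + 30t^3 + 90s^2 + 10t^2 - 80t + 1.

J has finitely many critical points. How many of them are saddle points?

8

J separates as a function of s plus a function of t, so ∇J=0 decouples.
∂J/∂s = 15s(s - 3)(s - 1)(s + 4) = 0 at s ∈ {-4, 0, 1, 3}; ∂J/∂t = -10(t - 2)(t - 1)(t + 1)(t + 4) = 0 at t ∈ {-4, -1, 1, 2}.
The Hessian is diagonal: diag(J_ss, J_tt). Second derivatives: J_ss(-4)=-2100, J_ss(0)=180, J_ss(1)=-150, J_ss(3)=630; J_tt(-4)=900, J_tt(-1)=-180, J_tt(1)=100, J_tt(2)=-180.
Saddle points occur where the two diagonal entries have opposite signs: (-4, -4), (-4, 1), (0, -1), (0, 2), (1, -4), (1, 1), (3, -1), (3, 2). Count: 8.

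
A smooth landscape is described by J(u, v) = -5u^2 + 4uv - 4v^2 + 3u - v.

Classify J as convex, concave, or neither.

concave

J is quadratic, so its Hessian is the constant matrix H = [[-10, 4], [4, -8]].
det(H) = 64, tr(H) = -18.
det(H) > 0 and tr(H) < 0, so H is negative definite everywhere: concave.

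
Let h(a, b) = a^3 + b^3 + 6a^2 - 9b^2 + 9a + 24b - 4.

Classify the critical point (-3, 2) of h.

The mixed partial ∂²h/∂a∂b is 0, so the Hessian at any point is diag(h_aa, h_bb) = diag(6(a + 2), 6(b - 3)).
At (-3, 2): H = diag(-6, -6).
Both eigenvalues are negative, so H is negative definite: a local maximum.

local maximum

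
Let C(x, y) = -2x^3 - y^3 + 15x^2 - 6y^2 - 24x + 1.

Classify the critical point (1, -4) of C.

The mixed partial ∂²C/∂x∂y is 0, so the Hessian at any point is diag(C_xx, C_yy) = diag(6(-2x + 5), -6(y + 2)).
At (1, -4): H = diag(18, 12).
Both eigenvalues are positive, so H is positive definite: a local minimum.

local minimum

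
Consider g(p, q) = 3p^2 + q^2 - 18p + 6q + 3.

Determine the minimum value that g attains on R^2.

g(p,q) separates as A(p) + B(q) + 3, so its minimum is min A + min B + 3.
A'(p) = 6p - 18 vanishes at p ∈ {3}; B'(q) = 2q + 6 vanishes at q ∈ {-3}.
Local minima of A (where A''>0): A(3)=-27. Local minima of B: B(-3)=-9.
So the global minimum of g is A(3) + B(-3) + 3 = -27 − 9 + 3 = -33, attained at (3, -3).

-33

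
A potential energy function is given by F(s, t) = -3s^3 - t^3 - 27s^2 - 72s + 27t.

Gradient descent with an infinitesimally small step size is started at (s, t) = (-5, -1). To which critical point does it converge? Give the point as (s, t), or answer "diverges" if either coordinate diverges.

F is separable, so gradient descent decouples: s follows -∂F/∂s, t follows -∂F/∂t.
∂F/∂s = -9(s + 2)(s + 4); at s=-5 this is -27, so s increases.
∂F/∂t = -3(t - 3)(t + 3); at t=-1 this is 24, so t decreases.
s converges to its nearest critical value -4 (a local min of the s-part); t converges to -3. The iterate converges to (-4, -3).

(-4, -3)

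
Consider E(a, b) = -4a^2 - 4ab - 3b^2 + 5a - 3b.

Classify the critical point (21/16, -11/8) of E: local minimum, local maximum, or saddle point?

The Hessian of E is constant: H = [[-8, -4], [-4, -6]].
det(H) = (-8)·(-6) − (-4)² = 32.
det(H) > 0 and tr(H) = -14 < 0, so H is negative definite and the point is a local maximum.

local maximum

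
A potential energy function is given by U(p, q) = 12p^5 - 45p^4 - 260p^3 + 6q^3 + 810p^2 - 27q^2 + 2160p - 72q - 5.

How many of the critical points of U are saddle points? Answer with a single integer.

U separates as a function of p plus a function of q, so ∇U=0 decouples.
∂U/∂p = 60(p - 4)(p - 3)(p + 1)(p + 3) = 0 at p ∈ {-3, -1, 3, 4}; ∂U/∂q = 18(q - 4)(q + 1) = 0 at q ∈ {-1, 4}.
The Hessian is diagonal: diag(U_pp, U_qq). Second derivatives: U_pp(-3)=-5040, U_pp(-1)=2400, U_pp(3)=-1440, U_pp(4)=2100; U_qq(-1)=-90, U_qq(4)=90.
Saddle points occur where the two diagonal entries have opposite signs: (-3, 4), (-1, -1), (3, 4), (4, -1). Count: 4.

4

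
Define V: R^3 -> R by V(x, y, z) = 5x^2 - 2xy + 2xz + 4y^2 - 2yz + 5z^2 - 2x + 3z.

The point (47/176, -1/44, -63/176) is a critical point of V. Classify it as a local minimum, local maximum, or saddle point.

local minimum

The Hessian is constant: H = [[10, -2, 2], [-2, 8, -2], [2, -2, 10]].
Leading principal minors: Δ₁ = 10, Δ₂ = 76, Δ₃ = 704.
All leading minors are positive, so H is positive definite: a local minimum.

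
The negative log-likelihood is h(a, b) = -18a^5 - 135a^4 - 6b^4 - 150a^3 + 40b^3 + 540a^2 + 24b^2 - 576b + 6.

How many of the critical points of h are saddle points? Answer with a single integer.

6

h separates as a function of a plus a function of b, so ∇h=0 decouples.
∂h/∂a = -90a(a - 1)(a + 3)(a + 4) = 0 at a ∈ {-4, -3, 0, 1}; ∂h/∂b = -24(b - 4)(b - 3)(b + 2) = 0 at b ∈ {-2, 3, 4}.
The Hessian is diagonal: diag(h_aa, h_bb). Second derivatives: h_aa(-4)=1800, h_aa(-3)=-1080, h_aa(0)=1080, h_aa(1)=-1800; h_bb(-2)=-720, h_bb(3)=120, h_bb(4)=-144.
Saddle points occur where the two diagonal entries have opposite signs: (-4, -2), (-4, 4), (-3, 3), (0, -2), (0, 4), (1, 3). Count: 6.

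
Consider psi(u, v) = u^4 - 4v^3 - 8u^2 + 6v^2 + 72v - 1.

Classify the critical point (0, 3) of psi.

local maximum

The mixed partial ∂²psi/∂u∂v is 0, so the Hessian at any point is diag(psi_uu, psi_vv) = diag(4(3u^2 - 4), 12(-2v + 1)).
At (0, 3): H = diag(-16, -60).
Both eigenvalues are negative, so H is negative definite: a local maximum.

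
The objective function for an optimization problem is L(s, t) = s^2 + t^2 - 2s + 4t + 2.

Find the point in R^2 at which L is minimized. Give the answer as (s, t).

L(s,t) separates as P(s) + Q(t) + 2, so its minimum is min P + min Q + 2.
P'(s) = 2s - 2 vanishes at s ∈ {1}; Q'(t) = 2(t + 2) vanishes at t ∈ {-2}.
Local minima of P (where P''>0): P(1)=-1. Local minima of Q: Q(-2)=-4.
So the global minimum of L is P(1) + Q(-2) + 2 = -1 − 4 + 2 = -3, attained at (1, -2).

(1, -2)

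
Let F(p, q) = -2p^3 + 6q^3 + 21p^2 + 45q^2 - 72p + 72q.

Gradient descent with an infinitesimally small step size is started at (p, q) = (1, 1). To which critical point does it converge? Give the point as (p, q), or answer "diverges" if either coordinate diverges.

F is separable, so gradient descent decouples: p follows -∂F/∂p, q follows -∂F/∂q.
∂F/∂p = -6(p - 4)(p - 3); at p=1 this is -36, so p increases.
∂F/∂q = 18(q + 1)(q + 4); at q=1 this is 180, so q decreases.
p converges to its nearest critical value 3 (a local min of the p-part); q converges to -1. The iterate converges to (3, -1).

(3, -1)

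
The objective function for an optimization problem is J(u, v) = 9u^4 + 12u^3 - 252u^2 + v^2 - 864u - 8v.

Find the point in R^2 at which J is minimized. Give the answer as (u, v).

J(u,v) separates as P(u) + Q(v), so its minimum is min P + min Q.
P'(u) = 36(u - 4)(u + 2)(u + 3) vanishes at u ∈ {-3, -2, 4}; Q'(v) = 2v - 8 vanishes at v ∈ {4}.
Local minima of P (where P''>0): P(-3)=729, P(4)=-4416. Local minima of Q: Q(4)=-16.
So the global minimum of J is P(4) + Q(4) = -4416 − 16 = -4432, attained at (4, 4).

(4, 4)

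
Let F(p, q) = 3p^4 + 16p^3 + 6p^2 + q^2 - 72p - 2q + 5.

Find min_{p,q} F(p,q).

F(p,q) separates as A(p) + B(q) + 5, so its minimum is min A + min B + 5.
A'(p) = 12(p - 1)(p + 2)(p + 3) vanishes at p ∈ {-3, -2, 1}; B'(q) = 2q - 2 vanishes at q ∈ {1}.
Local minima of A (where A''>0): A(-3)=81, A(1)=-47. Local minima of B: B(1)=-1.
So the global minimum of F is A(1) + B(1) + 5 = -47 − 1 + 5 = -43, attained at (1, 1).

-43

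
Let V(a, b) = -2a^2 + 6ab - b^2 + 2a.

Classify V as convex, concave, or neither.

V is quadratic, so its Hessian is the constant matrix H = [[-4, 6], [6, -2]].
det(H) = -28, tr(H) = -6.
det(H) < 0, so H is indefinite: neither convex nor concave.

neither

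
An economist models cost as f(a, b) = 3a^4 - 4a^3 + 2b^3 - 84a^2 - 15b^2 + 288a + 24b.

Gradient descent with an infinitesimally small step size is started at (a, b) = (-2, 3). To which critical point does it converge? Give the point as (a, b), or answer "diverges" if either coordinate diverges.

(-4, 4)

f is separable, so gradient descent decouples: a follows -∂f/∂a, b follows -∂f/∂b.
∂f/∂a = 12(a - 3)(a - 2)(a + 4); at a=-2 this is 480, so a decreases.
∂f/∂b = 6(b - 4)(b - 1); at b=3 this is -12, so b increases.
a converges to its nearest critical value -4 (a local min of the a-part); b converges to 4. The iterate converges to (-4, 4).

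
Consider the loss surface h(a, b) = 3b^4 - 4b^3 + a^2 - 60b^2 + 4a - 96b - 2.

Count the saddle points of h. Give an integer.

h separates as a function of a plus a function of b, so ∇h=0 decouples.
∂h/∂a = 2(a + 2) = 0 at a ∈ {-2}; ∂h/∂b = 12(b - 4)(b + 1)(b + 2) = 0 at b ∈ {-2, -1, 4}.
The Hessian is diagonal: diag(h_aa, h_bb). Second derivatives: h_aa(-2)=2; h_bb(-2)=72, h_bb(-1)=-60, h_bb(4)=360.
Saddle points occur where the two diagonal entries have opposite signs: (-2, -1). Count: 1.

1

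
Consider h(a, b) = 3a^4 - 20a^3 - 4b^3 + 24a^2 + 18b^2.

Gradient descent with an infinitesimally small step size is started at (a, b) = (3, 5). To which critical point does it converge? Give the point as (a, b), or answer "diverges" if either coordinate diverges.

h is separable, so gradient descent decouples: a follows -∂h/∂a, b follows -∂h/∂b.
∂h/∂a = 12a(a - 4)(a - 1); at a=3 this is -72, so a increases.
∂h/∂b = -12b(b - 3); at b=5 this is -120, so b increases.
The b-coordinate has no critical point in that direction and runs off to infinity.

diverges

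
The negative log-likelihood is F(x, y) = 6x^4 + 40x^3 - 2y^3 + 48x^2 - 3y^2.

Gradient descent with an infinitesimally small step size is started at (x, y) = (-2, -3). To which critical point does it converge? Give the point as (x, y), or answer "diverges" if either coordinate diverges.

(-4, -1)

F is separable, so gradient descent decouples: x follows -∂F/∂x, y follows -∂F/∂y.
∂F/∂x = 24x(x + 1)(x + 4); at x=-2 this is 96, so x decreases.
∂F/∂y = -6y(y + 1); at y=-3 this is -36, so y increases.
x converges to its nearest critical value -4 (a local min of the x-part); y converges to -1. The iterate converges to (-4, -1).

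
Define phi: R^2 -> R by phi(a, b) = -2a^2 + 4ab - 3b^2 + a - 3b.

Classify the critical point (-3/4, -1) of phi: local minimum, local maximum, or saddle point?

local maximum

The Hessian of phi is constant: H = [[-4, 4], [4, -6]].
det(H) = (-4)·(-6) − 4² = 8.
det(H) > 0 and tr(H) = -10 < 0, so H is negative definite and the point is a local maximum.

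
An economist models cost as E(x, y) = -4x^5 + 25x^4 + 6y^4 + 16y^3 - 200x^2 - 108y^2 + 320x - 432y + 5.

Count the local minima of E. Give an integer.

4

E separates as a function of x plus a function of y, so ∇E=0 decouples.
∂E/∂x = -20(x - 4)(x - 2)(x - 1)(x + 2) = 0 at x ∈ {-2, 1, 2, 4}; ∂E/∂y = 24(y - 3)(y + 2)(y + 3) = 0 at y ∈ {-3, -2, 3}.
The Hessian is diagonal: diag(E_xx, E_yy). Second derivatives: E_xx(-2)=1440, E_xx(1)=-180, E_xx(2)=160, E_xx(4)=-720; E_yy(-3)=144, E_yy(-2)=-120, E_yy(3)=720.
Local minima occur where both diagonal entries positive: (-2, -3), (-2, 3), (2, -3), (2, 3). Count: 4.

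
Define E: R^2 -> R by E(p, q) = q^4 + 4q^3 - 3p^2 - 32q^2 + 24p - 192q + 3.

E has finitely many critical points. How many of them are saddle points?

E separates as a function of p plus a function of q, so ∇E=0 decouples.
∂E/∂p = -6(p - 4) = 0 at p ∈ {4}; ∂E/∂q = 4(q - 4)(q + 3)(q + 4) = 0 at q ∈ {-4, -3, 4}.
The Hessian is diagonal: diag(E_pp, E_qq). Second derivatives: E_pp(4)=-6; E_qq(-4)=32, E_qq(-3)=-28, E_qq(4)=224.
Saddle points occur where the two diagonal entries have opposite signs: (4, -4), (4, 4). Count: 2.

2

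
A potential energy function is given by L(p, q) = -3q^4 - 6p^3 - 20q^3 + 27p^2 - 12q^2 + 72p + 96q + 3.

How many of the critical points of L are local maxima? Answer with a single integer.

L separates as a function of p plus a function of q, so ∇L=0 decouples.
∂L/∂p = -18(p - 4)(p + 1) = 0 at p ∈ {-1, 4}; ∂L/∂q = -12(q - 1)(q + 2)(q + 4) = 0 at q ∈ {-4, -2, 1}.
The Hessian is diagonal: diag(L_pp, L_qq). Second derivatives: L_pp(-1)=90, L_pp(4)=-90; L_qq(-4)=-120, L_qq(-2)=72, L_qq(1)=-180.
Local maxima occur where both diagonal entries negative: (4, -4), (4, 1). Count: 2.

2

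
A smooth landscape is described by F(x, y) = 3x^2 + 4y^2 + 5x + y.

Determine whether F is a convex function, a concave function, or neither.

F is quadratic, so its Hessian is the constant matrix H = [[6, 0], [0, 8]].
det(H) = 48, tr(H) = 14.
det(H) > 0 and tr(H) > 0, so H is positive definite everywhere: convex.

convex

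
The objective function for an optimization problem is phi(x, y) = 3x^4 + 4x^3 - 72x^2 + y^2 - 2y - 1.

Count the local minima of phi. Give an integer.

2

phi separates as a function of x plus a function of y, so ∇phi=0 decouples.
∂phi/∂x = 12x(x - 3)(x + 4) = 0 at x ∈ {-4, 0, 3}; ∂phi/∂y = 2(y - 1) = 0 at y ∈ {1}.
The Hessian is diagonal: diag(phi_xx, phi_yy). Second derivatives: phi_xx(-4)=336, phi_xx(0)=-144, phi_xx(3)=252; phi_yy(1)=2.
Local minima occur where both diagonal entries positive: (-4, 1), (3, 1). Count: 2.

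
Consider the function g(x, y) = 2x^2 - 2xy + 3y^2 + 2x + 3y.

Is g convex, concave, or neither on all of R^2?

convex

g is quadratic, so its Hessian is the constant matrix H = [[4, -2], [-2, 6]].
det(H) = 20, tr(H) = 10.
det(H) > 0 and tr(H) > 0, so H is positive definite everywhere: convex.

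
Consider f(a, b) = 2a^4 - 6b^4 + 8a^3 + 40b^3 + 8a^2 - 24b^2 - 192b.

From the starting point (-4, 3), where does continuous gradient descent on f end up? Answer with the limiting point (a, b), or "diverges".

f is separable, so gradient descent decouples: a follows -∂f/∂a, b follows -∂f/∂b.
∂f/∂a = 8a(a + 1)(a + 2); at a=-4 this is -192, so a increases.
∂f/∂b = -24(b - 4)(b - 2)(b + 1); at b=3 this is 96, so b decreases.
a converges to its nearest critical value -2 (a local min of the a-part); b converges to 2. The iterate converges to (-2, 2).

(-2, 2)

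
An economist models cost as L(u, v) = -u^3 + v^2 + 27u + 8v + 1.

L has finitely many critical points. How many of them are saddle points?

1

L separates as a function of u plus a function of v, so ∇L=0 decouples.
∂L/∂u = -3(u - 3)(u + 3) = 0 at u ∈ {-3, 3}; ∂L/∂v = 2(v + 4) = 0 at v ∈ {-4}.
The Hessian is diagonal: diag(L_uu, L_vv). Second derivatives: L_uu(-3)=18, L_uu(3)=-18; L_vv(-4)=2.
Saddle points occur where the two diagonal entries have opposite signs: (3, -4). Count: 1.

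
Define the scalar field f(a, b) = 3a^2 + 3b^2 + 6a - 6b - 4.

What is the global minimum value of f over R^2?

-10

f(a,b) separates as P(a) + Q(b) − 4, so its minimum is min P + min Q − 4.
P'(a) = 6a + 6 vanishes at a ∈ {-1}; Q'(b) = 6b - 6 vanishes at b ∈ {1}.
Local minima of P (where P''>0): P(-1)=-3. Local minima of Q: Q(1)=-3.
So the global minimum of f is P(-1) + Q(1) − 4 = -3 − 3 − 4 = -10, attained at (-1, 1).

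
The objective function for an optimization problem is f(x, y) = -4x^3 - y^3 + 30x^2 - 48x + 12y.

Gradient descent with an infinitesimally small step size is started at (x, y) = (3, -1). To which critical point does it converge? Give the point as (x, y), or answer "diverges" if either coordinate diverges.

(1, -2)

f is separable, so gradient descent decouples: x follows -∂f/∂x, y follows -∂f/∂y.
∂f/∂x = -12(x - 4)(x - 1); at x=3 this is 24, so x decreases.
∂f/∂y = -3(y - 2)(y + 2); at y=-1 this is 9, so y decreases.
x converges to its nearest critical value 1 (a local min of the x-part); y converges to -2. The iterate converges to (1, -2).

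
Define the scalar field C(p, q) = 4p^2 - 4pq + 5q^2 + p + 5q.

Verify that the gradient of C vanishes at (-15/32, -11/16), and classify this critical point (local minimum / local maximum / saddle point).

local minimum

∇C = (8p - 4q + 1, -4p + 10q + 5); substituting (-15/32, -11/16) gives ∇C = (0, 0), so (-15/32, -11/16) is indeed a critical point.
The Hessian of C is constant: H = [[8, -4], [-4, 10]].
det(H) = 8·10 − (-4)² = 64.
det(H) > 0 and tr(H) = 18 > 0, so H is positive definite and the point is a local minimum.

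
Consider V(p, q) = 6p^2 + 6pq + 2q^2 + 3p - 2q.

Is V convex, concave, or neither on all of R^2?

V is quadratic, so its Hessian is the constant matrix H = [[12, 6], [6, 4]].
det(H) = 12, tr(H) = 16.
det(H) > 0 and tr(H) > 0, so H is positive definite everywhere: convex.

convex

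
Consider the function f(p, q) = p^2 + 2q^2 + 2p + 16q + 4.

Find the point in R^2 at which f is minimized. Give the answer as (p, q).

(-1, -4)

f(p,q) separates as A(p) + B(q) + 4, so its minimum is min A + min B + 4.
A'(p) = 2p + 2 vanishes at p ∈ {-1}; B'(q) = 4q + 16 vanishes at q ∈ {-4}.
Local minima of A (where A''>0): A(-1)=-1. Local minima of B: B(-4)=-32.
So the global minimum of f is A(-1) + B(-4) + 4 = -1 − 32 + 4 = -29, attained at (-1, -4).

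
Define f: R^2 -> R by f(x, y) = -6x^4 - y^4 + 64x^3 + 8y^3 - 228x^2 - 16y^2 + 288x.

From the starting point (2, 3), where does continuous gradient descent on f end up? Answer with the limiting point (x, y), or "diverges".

f is separable, so gradient descent decouples: x follows -∂f/∂x, y follows -∂f/∂y.
∂f/∂x = -24(x - 4)(x - 3)(x - 1); at x=2 this is -48, so x increases.
∂f/∂y = -4y(y - 4)(y - 2); at y=3 this is 12, so y decreases.
x converges to its nearest critical value 3 (a local min of the x-part); y converges to 2. The iterate converges to (3, 2).

(3, 2)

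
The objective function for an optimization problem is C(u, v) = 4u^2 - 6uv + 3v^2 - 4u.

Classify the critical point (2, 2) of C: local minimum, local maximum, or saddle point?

local minimum

The Hessian of C is constant: H = [[8, -6], [-6, 6]].
det(H) = 8·6 − (-6)² = 12.
det(H) > 0 and tr(H) = 14 > 0, so H is positive definite and the point is a local minimum.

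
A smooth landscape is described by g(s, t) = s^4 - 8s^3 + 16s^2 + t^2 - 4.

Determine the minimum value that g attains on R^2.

-4

g(s,t) separates as P(s) + Q(t) − 4, so its minimum is min P + min Q − 4.
P'(s) = 4s(s - 4)(s - 2) vanishes at s ∈ {0, 2, 4}; Q'(t) = 2t vanishes at t ∈ {0}.
Local minima of P (where P''>0): P(0)=0, P(4)=0. Local minima of Q: Q(0)=0.
So the global minimum of g is P(0) + Q(0) − 4 = 0 + 0 − 4 = -4, attained at (0, 0).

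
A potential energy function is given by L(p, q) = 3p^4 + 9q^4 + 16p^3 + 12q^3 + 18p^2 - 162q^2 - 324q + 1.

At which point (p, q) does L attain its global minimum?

(-3, 3)

L(p,q) separates as A(p) + B(q) + 1, so its minimum is min A + min B + 1.
A'(p) = 12p(p + 1)(p + 3) vanishes at p ∈ {-3, -1, 0}; B'(q) = 36(q - 3)(q + 1)(q + 3) vanishes at q ∈ {-3, -1, 3}.
Local minima of A (where A''>0): A(-3)=-27, A(0)=0. Local minima of B: B(-3)=-81, B(3)=-1377.
So the global minimum of L is A(-3) + B(3) + 1 = -27 − 1377 + 1 = -1403, attained at (-3, 3).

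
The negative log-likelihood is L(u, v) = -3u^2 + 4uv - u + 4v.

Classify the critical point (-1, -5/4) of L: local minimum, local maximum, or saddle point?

The Hessian of L is constant: H = [[-6, 4], [4, 0]].
det(H) = (-6)·0 − 4² = -16.
Since det(H) < 0, H is indefinite and the critical point is a saddle point.

saddle point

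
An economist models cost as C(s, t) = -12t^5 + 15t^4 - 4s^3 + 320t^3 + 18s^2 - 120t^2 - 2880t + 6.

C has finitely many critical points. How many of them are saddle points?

4

C separates as a function of s plus a function of t, so ∇C=0 decouples.
∂C/∂s = -12s(s - 3) = 0 at s ∈ {0, 3}; ∂C/∂t = -60(t - 4)(t - 2)(t + 2)(t + 3) = 0 at t ∈ {-3, -2, 2, 4}.
The Hessian is diagonal: diag(C_ss, C_tt). Second derivatives: C_ss(0)=36, C_ss(3)=-36; C_tt(-3)=2100, C_tt(-2)=-1440, C_tt(2)=2400, C_tt(4)=-5040.
Saddle points occur where the two diagonal entries have opposite signs: (0, -2), (0, 4), (3, -3), (3, 2). Count: 4.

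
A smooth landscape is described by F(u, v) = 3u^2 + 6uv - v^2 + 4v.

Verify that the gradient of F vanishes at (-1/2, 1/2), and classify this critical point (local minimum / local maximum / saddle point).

∇F = (6u + 6v, 6u - 2v + 4); substituting (-1/2, 1/2) gives ∇F = (0, 0), so (-1/2, 1/2) is indeed a critical point.
The Hessian of F is constant: H = [[6, 6], [6, -2]].
det(H) = 6·(-2) − 6² = -48.
Since det(H) < 0, H is indefinite and the critical point is a saddle point.

saddle point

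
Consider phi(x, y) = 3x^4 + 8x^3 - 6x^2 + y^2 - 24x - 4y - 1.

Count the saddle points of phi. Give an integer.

1

phi separates as a function of x plus a function of y, so ∇phi=0 decouples.
∂phi/∂x = 12(x - 1)(x + 1)(x + 2) = 0 at x ∈ {-2, -1, 1}; ∂phi/∂y = 2(y - 2) = 0 at y ∈ {2}.
The Hessian is diagonal: diag(phi_xx, phi_yy). Second derivatives: phi_xx(-2)=36, phi_xx(-1)=-24, phi_xx(1)=72; phi_yy(2)=2.
Saddle points occur where the two diagonal entries have opposite signs: (-1, 2). Count: 1.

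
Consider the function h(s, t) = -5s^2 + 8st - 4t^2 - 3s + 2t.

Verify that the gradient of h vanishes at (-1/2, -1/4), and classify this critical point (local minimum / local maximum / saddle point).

∇h = (-10s + 8t - 3, 8s - 8t + 2); substituting (-1/2, -1/4) gives ∇h = (0, 0), so (-1/2, -1/4) is indeed a critical point.
The Hessian of h is constant: H = [[-10, 8], [8, -8]].
det(H) = (-10)·(-8) − 8² = 16.
det(H) > 0 and tr(H) = -18 < 0, so H is negative definite and the point is a local maximum.

local maximum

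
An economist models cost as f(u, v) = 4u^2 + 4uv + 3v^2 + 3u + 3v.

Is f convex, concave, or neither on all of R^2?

f is quadratic, so its Hessian is the constant matrix H = [[8, 4], [4, 6]].
det(H) = 32, tr(H) = 14.
det(H) > 0 and tr(H) > 0, so H is positive definite everywhere: convex.

convex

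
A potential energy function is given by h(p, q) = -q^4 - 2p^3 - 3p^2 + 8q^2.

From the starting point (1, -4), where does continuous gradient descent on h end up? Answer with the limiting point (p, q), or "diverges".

diverges

h is separable, so gradient descent decouples: p follows -∂h/∂p, q follows -∂h/∂q.
∂h/∂p = -6p(p + 1); at p=1 this is -12, so p increases.
∂h/∂q = -4q(q - 2)(q + 2); at q=-4 this is 192, so q decreases.
The p-coordinate has no critical point in that direction and runs off to infinity.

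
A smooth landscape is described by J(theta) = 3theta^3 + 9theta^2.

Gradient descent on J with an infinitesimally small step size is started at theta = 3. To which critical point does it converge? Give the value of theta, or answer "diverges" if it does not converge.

J'(theta) = 9theta(theta + 2), so J'(3) = 135.
Gradient descent moves in the -J' direction, i.e. theta is decreasing.
The nearest critical point in that direction is theta = 0, where J'' = 18 > 0 (a local minimum). The iterate converges there.

0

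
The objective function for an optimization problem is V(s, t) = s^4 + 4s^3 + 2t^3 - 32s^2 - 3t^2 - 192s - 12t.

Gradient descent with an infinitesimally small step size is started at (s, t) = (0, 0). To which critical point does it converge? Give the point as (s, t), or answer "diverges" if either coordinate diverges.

V is separable, so gradient descent decouples: s follows -∂V/∂s, t follows -∂V/∂t.
∂V/∂s = 4(s - 4)(s + 3)(s + 4); at s=0 this is -192, so s increases.
∂V/∂t = 6(t - 2)(t + 1); at t=0 this is -12, so t increases.
s converges to its nearest critical value 4 (a local min of the s-part); t converges to 2. The iterate converges to (4, 2).

(4, 2)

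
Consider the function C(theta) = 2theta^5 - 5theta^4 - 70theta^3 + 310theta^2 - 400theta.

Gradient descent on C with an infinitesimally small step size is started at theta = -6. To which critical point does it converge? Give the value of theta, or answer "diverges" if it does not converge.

diverges

C'(theta) = 10(theta - 4)(theta - 2)(theta - 1)(theta + 5), so C'(-6) = 5600.
Gradient descent moves in the -C' direction, i.e. theta is decreasing.
There is no critical point below theta=-6, and C' keeps the same sign, so the iterate runs off to −∞.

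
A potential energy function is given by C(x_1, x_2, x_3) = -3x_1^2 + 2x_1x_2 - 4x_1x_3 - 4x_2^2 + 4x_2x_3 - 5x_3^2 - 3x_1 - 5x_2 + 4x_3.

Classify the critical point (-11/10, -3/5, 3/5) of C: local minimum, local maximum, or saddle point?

local maximum

The Hessian is constant: H = [[-6, 2, -4], [2, -8, 4], [-4, 4, -10]].
Leading principal minors: Δ₁ = -6, Δ₂ = 44, Δ₃ = -280.
The minors alternate sign starting negative (−, +, −), so H is negative definite: a local maximum.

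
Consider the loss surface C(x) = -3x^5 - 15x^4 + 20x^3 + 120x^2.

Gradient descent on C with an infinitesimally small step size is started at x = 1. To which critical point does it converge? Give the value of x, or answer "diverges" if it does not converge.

C'(x) = -15x(x - 2)(x + 2)(x + 4), so C'(1) = 225.
Gradient descent moves in the -C' direction, i.e. x is decreasing.
The nearest critical point in that direction is x = 0, where C'' = 240 > 0 (a local minimum). The iterate converges there.

0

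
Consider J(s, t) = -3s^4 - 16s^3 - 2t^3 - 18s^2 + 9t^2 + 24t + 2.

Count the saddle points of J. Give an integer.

3

J separates as a function of s plus a function of t, so ∇J=0 decouples.
∂J/∂s = -12s(s + 1)(s + 3) = 0 at s ∈ {-3, -1, 0}; ∂J/∂t = -6(t - 4)(t + 1) = 0 at t ∈ {-1, 4}.
The Hessian is diagonal: diag(J_ss, J_tt). Second derivatives: J_ss(-3)=-72, J_ss(-1)=24, J_ss(0)=-36; J_tt(-1)=30, J_tt(4)=-30.
Saddle points occur where the two diagonal entries have opposite signs: (-3, -1), (-1, 4), (0, -1). Count: 3.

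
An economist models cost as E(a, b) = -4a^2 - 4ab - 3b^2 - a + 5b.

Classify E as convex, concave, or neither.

concave

E is quadratic, so its Hessian is the constant matrix H = [[-8, -4], [-4, -6]].
det(H) = 32, tr(H) = -14.
det(H) > 0 and tr(H) < 0, so H is negative definite everywhere: concave.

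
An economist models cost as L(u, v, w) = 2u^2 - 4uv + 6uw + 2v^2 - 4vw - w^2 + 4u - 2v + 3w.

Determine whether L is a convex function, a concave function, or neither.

L is quadratic, so its Hessian is the constant matrix H = [[4, -4, 6], [-4, 4, -4], [6, -4, -2]].
Leading principal minors: 4, 0, -16.
Neither pattern holds ⇒ H is indefinite ⇒ neither convex nor concave.

neither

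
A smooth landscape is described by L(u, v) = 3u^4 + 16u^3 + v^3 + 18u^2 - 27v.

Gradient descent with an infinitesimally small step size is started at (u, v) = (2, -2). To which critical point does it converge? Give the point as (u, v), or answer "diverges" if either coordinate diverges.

(0, 3)

L is separable, so gradient descent decouples: u follows -∂L/∂u, v follows -∂L/∂v.
∂L/∂u = 12u(u + 1)(u + 3); at u=2 this is 360, so u decreases.
∂L/∂v = 3(v - 3)(v + 3); at v=-2 this is -15, so v increases.
u converges to its nearest critical value 0 (a local min of the u-part); v converges to 3. The iterate converges to (0, 3).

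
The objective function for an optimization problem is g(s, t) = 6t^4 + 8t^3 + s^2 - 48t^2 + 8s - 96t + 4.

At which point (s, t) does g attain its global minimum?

g(s,t) separates as P(s) + Q(t) + 4, so its minimum is min P + min Q + 4.
P'(s) = 2s + 8 vanishes at s ∈ {-4}; Q'(t) = 24(t - 2)(t + 1)(t + 2) vanishes at t ∈ {-2, -1, 2}.
Local minima of P (where P''>0): P(-4)=-16. Local minima of Q: Q(-2)=32, Q(2)=-224.
So the global minimum of g is P(-4) + Q(2) + 4 = -16 − 224 + 4 = -236, attained at (-4, 2).

(-4, 2)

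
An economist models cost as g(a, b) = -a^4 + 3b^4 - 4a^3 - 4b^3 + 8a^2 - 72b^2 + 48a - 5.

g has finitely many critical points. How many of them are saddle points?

5

g separates as a function of a plus a function of b, so ∇g=0 decouples.
∂g/∂a = -4(a - 2)(a + 2)(a + 3) = 0 at a ∈ {-3, -2, 2}; ∂g/∂b = 12b(b - 4)(b + 3) = 0 at b ∈ {-3, 0, 4}.
The Hessian is diagonal: diag(g_aa, g_bb). Second derivatives: g_aa(-3)=-20, g_aa(-2)=16, g_aa(2)=-80; g_bb(-3)=252, g_bb(0)=-144, g_bb(4)=336.
Saddle points occur where the two diagonal entries have opposite signs: (-3, -3), (-3, 4), (-2, 0), (2, -3), (2, 4). Count: 5.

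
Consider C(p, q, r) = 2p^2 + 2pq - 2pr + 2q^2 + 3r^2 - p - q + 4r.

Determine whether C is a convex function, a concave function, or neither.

convex

C is quadratic, so its Hessian is the constant matrix H = [[4, 2, -2], [2, 4, 0], [-2, 0, 6]].
Leading principal minors: 4, 12, 56.
All positive ⇒ H ≻ 0 ⇒ convex.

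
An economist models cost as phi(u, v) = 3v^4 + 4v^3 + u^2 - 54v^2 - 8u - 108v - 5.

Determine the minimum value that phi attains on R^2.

-480

phi(u,v) separates as P(u) + Q(v) − 5, so its minimum is min P + min Q − 5.
P'(u) = 2u - 8 vanishes at u ∈ {4}; Q'(v) = 12(v - 3)(v + 1)(v + 3) vanishes at v ∈ {-3, -1, 3}.
Local minima of P (where P''>0): P(4)=-16. Local minima of Q: Q(-3)=-27, Q(3)=-459.
So the global minimum of phi is P(4) + Q(3) − 5 = -16 − 459 − 5 = -480, attained at (4, 3).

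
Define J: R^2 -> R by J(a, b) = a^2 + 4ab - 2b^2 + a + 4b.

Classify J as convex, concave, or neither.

J is quadratic, so its Hessian is the constant matrix H = [[2, 4], [4, -4]].
det(H) = -24, tr(H) = -2.
det(H) < 0, so H is indefinite: neither convex nor concave.

neither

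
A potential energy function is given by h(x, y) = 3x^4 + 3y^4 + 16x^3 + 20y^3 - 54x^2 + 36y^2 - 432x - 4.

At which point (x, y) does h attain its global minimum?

h(x,y) separates as P(x) + Q(y) − 4, so its minimum is min P + min Q − 4.
P'(x) = 12(x - 3)(x + 3)(x + 4) vanishes at x ∈ {-4, -3, 3}; Q'(y) = 12y(y + 2)(y + 3) vanishes at y ∈ {-3, -2, 0}.
Local minima of P (where P''>0): P(-4)=608, P(3)=-1107. Local minima of Q: Q(-3)=27, Q(0)=0.
So the global minimum of h is P(3) + Q(0) − 4 = -1107 + 0 − 4 = -1111, attained at (3, 0).

(3, 0)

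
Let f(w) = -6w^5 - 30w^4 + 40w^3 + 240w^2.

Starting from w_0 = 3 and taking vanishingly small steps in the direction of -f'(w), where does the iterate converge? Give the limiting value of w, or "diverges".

f'(w) = -30w(w - 2)(w + 2)(w + 4), so f'(3) = -3150.
Gradient descent moves in the -f' direction, i.e. w is increasing.
There is no critical point above w=3, and f' keeps the same sign, so the iterate runs off to +∞.

diverges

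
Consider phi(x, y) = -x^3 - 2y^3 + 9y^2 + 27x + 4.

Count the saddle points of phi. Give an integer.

2

phi separates as a function of x plus a function of y, so ∇phi=0 decouples.
∂phi/∂x = -3(x - 3)(x + 3) = 0 at x ∈ {-3, 3}; ∂phi/∂y = -6y(y - 3) = 0 at y ∈ {0, 3}.
The Hessian is diagonal: diag(phi_xx, phi_yy). Second derivatives: phi_xx(-3)=18, phi_xx(3)=-18; phi_yy(0)=18, phi_yy(3)=-18.
Saddle points occur where the two diagonal entries have opposite signs: (-3, 3), (3, 0). Count: 2.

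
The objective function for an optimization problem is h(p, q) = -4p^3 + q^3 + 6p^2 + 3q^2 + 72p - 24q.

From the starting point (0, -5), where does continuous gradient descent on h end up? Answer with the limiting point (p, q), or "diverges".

h is separable, so gradient descent decouples: p follows -∂h/∂p, q follows -∂h/∂q.
∂h/∂p = -12(p - 3)(p + 2); at p=0 this is 72, so p decreases.
∂h/∂q = 3(q - 2)(q + 4); at q=-5 this is 21, so q decreases.
The q-coordinate has no critical point in that direction and runs off to infinity.

diverges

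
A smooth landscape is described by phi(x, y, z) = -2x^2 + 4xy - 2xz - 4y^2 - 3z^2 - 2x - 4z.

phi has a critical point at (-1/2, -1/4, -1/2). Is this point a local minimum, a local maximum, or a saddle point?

local maximum

The Hessian is constant: H = [[-4, 4, -2], [4, -8, 0], [-2, 0, -6]].
Leading principal minors: Δ₁ = -4, Δ₂ = 16, Δ₃ = -64.
The minors alternate sign starting negative (−, +, −), so H is negative definite: a local maximum.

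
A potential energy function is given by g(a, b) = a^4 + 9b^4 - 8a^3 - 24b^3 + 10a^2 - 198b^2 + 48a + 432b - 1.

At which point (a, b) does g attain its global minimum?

g(a,b) separates as P(a) + Q(b) − 1, so its minimum is min P + min Q − 1.
P'(a) = 4(a - 4)(a - 3)(a + 1) vanishes at a ∈ {-1, 3, 4}; Q'(b) = 36(b - 4)(b - 1)(b + 3) vanishes at b ∈ {-3, 1, 4}.
Local minima of P (where P''>0): P(-1)=-29, P(4)=96. Local minima of Q: Q(-3)=-1701, Q(4)=-672.
So the global minimum of g is P(-1) + Q(-3) − 1 = -29 − 1701 − 1 = -1731, attained at (-1, -3).

(-1, -3)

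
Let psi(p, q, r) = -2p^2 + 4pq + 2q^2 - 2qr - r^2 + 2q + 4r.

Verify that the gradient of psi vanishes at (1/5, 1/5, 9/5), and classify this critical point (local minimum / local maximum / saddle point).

saddle point

∇psi = (-4p + 4q, 4p + 4q - 2r + 2, -2q - 2r + 4); substituting (1/5, 1/5, 9/5) gives ∇psi = (0, 0, 0), so (1/5, 1/5, 9/5) is indeed a critical point.
The Hessian is constant: H = [[-4, 4, 0], [4, 4, -2], [0, -2, -2]].
Leading principal minors: Δ₁ = -4, Δ₂ = -32, Δ₃ = 80.
The minors fit neither the all-positive nor the alternating-sign pattern, so H is indefinite: a saddle point.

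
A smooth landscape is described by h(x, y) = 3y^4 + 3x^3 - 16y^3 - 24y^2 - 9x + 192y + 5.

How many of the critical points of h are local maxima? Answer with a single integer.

h separates as a function of x plus a function of y, so ∇h=0 decouples.
∂h/∂x = 9(x - 1)(x + 1) = 0 at x ∈ {-1, 1}; ∂h/∂y = 12(y - 4)(y - 2)(y + 2) = 0 at y ∈ {-2, 2, 4}.
The Hessian is diagonal: diag(h_xx, h_yy). Second derivatives: h_xx(-1)=-18, h_xx(1)=18; h_yy(-2)=288, h_yy(2)=-96, h_yy(4)=144.
Local maxima occur where both diagonal entries negative: (-1, 2). Count: 1.

1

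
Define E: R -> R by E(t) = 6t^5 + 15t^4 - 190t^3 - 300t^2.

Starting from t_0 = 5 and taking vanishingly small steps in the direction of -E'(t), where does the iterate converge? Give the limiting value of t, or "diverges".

4

E'(t) = 30t(t - 4)(t + 1)(t + 5), so E'(5) = 9000.
Gradient descent moves in the -E' direction, i.e. t is decreasing.
The nearest critical point in that direction is t = 4, where E'' = 5400 > 0 (a local minimum). The iterate converges there.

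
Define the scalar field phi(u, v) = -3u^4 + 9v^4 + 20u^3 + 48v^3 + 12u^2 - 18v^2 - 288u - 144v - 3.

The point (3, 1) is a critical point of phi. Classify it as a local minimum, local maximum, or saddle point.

The mixed partial ∂²phi/∂u∂v is 0, so the Hessian at any point is diag(phi_uu, phi_vv) = diag(12(-3u^2 + 10u + 2), 36(3v^2 + 8v - 1)).
At (3, 1): H = diag(60, 360).
Both eigenvalues are positive, so H is positive definite: a local minimum.

local minimum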